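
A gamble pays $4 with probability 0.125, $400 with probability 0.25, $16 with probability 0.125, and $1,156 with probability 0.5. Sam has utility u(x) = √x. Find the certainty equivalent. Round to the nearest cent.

E[u] = 0.125·√4 + 0.25·√400 + 0.125·√16 + 0.5·√1156 = 0.125·2 + 0.25·20 + 0.125·4 + 0.5·34 = 22.75
CE = (22.75)² = 517.5625

$517.56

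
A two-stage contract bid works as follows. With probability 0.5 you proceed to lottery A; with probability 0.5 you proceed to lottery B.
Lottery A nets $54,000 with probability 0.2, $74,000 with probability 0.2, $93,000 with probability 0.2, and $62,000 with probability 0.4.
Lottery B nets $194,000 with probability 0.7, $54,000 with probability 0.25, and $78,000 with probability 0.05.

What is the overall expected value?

$111,100

EV(A) = 0.2 × 54000 + 0.2 × 74000 + 0.2 × 93000 + 0.4 × 62000 = 10800 + 14800 + 18600 + 24800 = 69000
EV(B) = 0.7 × 194000 + 0.25 × 54000 + 0.05 × 78000 = 135800 + 13500 + 3900 = 153200
Overall = 0.5 × 69000 + 0.5 × 153200 = 34500 + 76600 = 111100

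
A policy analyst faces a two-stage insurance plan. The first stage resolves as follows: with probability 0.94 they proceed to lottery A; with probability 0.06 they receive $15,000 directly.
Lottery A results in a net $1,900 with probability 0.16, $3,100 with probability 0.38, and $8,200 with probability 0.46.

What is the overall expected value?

$5,838.76

EV(A) = 0.16 × 1900 + 0.38 × 3100 + 0.46 × 8200 = 304 + 1178 + 3772 = 5254
Branch B: 15000 (certain)
Overall = 0.94 × 5254 + 0.06 × 15000 = 4938.76 + 900 = 5838.76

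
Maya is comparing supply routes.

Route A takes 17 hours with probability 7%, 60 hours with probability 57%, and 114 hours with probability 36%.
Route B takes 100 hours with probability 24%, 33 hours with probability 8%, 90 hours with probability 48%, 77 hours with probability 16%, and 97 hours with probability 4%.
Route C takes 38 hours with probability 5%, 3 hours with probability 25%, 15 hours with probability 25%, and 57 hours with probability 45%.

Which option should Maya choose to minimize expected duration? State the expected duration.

Route C (32.05 hours)

Route A = 0.07 × 17 + 0.57 × 60 + 0.36 × 114 = 1.19 + 34.2 + 41.04 = 76.43
Route B = 0.24 × 100 + 0.08 × 33 + 0.48 × 90 + 0.16 × 77 + 0.04 × 97 = 24 + 2.64 + 43.2 + 12.32 + 3.88 = 86.04
Route C = 0.05 × 38 + 0.25 × 3 + 0.25 × 15 + 0.45 × 57 = 1.9 + 0.75 + 3.75 + 25.65 = 32.05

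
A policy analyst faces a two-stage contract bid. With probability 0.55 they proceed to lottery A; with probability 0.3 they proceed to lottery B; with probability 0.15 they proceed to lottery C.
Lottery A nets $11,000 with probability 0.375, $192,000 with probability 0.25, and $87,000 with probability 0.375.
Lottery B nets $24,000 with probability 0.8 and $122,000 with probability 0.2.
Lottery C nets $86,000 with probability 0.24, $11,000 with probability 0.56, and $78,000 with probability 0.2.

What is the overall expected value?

EV(A) = 0.375 × 11000 + 0.25 × 192000 + 0.375 × 87000 = 4125 + 48000 + 32625 = 84750
EV(B) = 0.8 × 24000 + 0.2 × 122000 = 19200 + 24400 = 43600
EV(C) = 0.24 × 86000 + 0.56 × 11000 + 0.2 × 78000 = 20640 + 6160 + 15600 = 42400
Overall = 0.55 × 84750 + 0.3 × 43600 + 0.15 × 42400 = 46612.5 + 13080 + 6360 = 66052.5

$66,052.50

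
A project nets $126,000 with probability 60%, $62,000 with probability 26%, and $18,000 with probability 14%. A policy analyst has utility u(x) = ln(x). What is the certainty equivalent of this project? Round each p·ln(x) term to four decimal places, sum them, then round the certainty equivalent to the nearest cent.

$79,793.71

E[u] = 0.6·ln(126000) + 0.26·ln(62000) + 0.14·ln(18000) = 7.0464 + 2.8691 + 1.3717 = 11.2872
CE = e^11.2872 ≈ 79793.71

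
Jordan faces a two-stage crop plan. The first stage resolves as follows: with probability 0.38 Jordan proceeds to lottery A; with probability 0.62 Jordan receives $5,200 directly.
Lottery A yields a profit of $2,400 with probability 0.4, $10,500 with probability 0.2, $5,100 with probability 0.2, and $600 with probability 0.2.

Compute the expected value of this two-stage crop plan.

$4,820

EV(A) = 0.4 × 2400 + 0.2 × 10500 + 0.2 × 5100 + 0.2 × 600 = 960 + 2100 + 1020 + 120 = 4200
Branch B: 5200 (certain)
Overall = 0.38 × 4200 + 0.62 × 5200 = 1596 + 3224 = 4820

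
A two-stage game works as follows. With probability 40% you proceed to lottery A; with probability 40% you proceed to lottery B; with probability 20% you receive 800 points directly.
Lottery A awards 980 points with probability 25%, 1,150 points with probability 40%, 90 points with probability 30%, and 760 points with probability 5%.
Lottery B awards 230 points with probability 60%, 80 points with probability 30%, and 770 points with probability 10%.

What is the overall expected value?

563.6 points

EV(A) = 0.25 × 980 + 0.4 × 1150 + 0.3 × 90 + 0.05 × 760 = 245 + 460 + 27 + 38 = 770
EV(B) = 0.6 × 230 + 0.3 × 80 + 0.1 × 770 = 138 + 24 + 77 = 239
Branch C: 800 (certain)
Overall = 0.4 × 770 + 0.4 × 239 + 0.2 × 800 = 308 + 95.6 + 160 = 563.6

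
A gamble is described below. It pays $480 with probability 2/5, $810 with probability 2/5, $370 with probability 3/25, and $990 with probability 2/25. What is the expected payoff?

EV = 2/5 × 480 + 2/5 × 810 + 3/25 × 370 + 2/25 × 990 = 192 + 324 + 44.4 + 79.2 = 639.6

$639.60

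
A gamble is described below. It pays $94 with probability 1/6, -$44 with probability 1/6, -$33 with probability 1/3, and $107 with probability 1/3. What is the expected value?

$33

EV = 1/6 × 94 + 1/6 × (-44) + 1/3 × (-33) + 1/3 × 107 = 15.6667 − 7.3333 − 11 + 35.6667 = 33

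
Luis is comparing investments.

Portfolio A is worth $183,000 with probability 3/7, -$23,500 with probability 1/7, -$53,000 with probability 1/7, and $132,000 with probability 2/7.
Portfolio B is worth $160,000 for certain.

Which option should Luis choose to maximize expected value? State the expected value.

Portfolio B ($160,000)

Portfolio A = 3/7 × 183000 + 1/7 × (-23500) + 1/7 × (-53000) + 2/7 × 132000 = 78428.5714 − 3357.1429 − 7571.4286 + 37714.2857 = 105214.2857
Portfolio B: 160000 (certain)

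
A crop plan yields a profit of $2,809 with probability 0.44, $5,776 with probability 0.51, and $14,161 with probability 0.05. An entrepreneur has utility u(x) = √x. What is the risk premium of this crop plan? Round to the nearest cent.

$261.69

E[u] = 0.44·√2809 + 0.51·√5776 + 0.05·√14161 = 0.44·53 + 0.51·76 + 0.05·119 = 68.03
CE = (68.03)² = 4628.0809
Risk premium = EV − CE = 4889.77 − 4628.0809 = 261.6891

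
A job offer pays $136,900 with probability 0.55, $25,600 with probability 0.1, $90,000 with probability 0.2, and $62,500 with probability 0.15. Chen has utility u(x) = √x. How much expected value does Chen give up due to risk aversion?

E[u] = 0.55·√136900 + 0.1·√25600 + 0.2·√90000 + 0.15·√62500 = 0.55·370 + 0.1·160 + 0.2·300 + 0.15·250 = 317
CE = (317)² = 100489
Risk premium = EV − CE = 105230 − 100489 = 4741

$4,741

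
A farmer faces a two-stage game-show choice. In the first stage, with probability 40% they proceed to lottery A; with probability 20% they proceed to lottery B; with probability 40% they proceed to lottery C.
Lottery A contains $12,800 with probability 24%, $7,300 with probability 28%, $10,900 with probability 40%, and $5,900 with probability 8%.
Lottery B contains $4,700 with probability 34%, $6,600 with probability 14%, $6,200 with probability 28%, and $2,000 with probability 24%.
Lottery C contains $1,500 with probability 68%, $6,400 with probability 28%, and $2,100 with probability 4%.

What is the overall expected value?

$6,085.20

EV(A) = 0.24 × 12800 + 0.28 × 7300 + 0.4 × 10900 + 0.08 × 5900 = 3072 + 2044 + 4360 + 472 = 9948
EV(B) = 0.34 × 4700 + 0.14 × 6600 + 0.28 × 6200 + 0.24 × 2000 = 1598 + 924 + 1736 + 480 = 4738
EV(C) = 0.68 × 1500 + 0.28 × 6400 + 0.04 × 2100 = 1020 + 1792 + 84 = 2896
Overall = 0.4 × 9948 + 0.2 × 4738 + 0.4 × 2896 = 3979.2 + 947.6 + 1158.4 = 6085.2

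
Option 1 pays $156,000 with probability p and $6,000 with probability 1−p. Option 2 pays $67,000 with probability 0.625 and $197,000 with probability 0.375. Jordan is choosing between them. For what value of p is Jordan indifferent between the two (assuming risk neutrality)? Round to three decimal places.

EV(Option 2) = 0.625 × 67000 + 0.375 × 197000 = 41875 + 73875 = 115750
p·156000 + (1−p)·6000 = 115750
150000p + 6000 = 115750
p = (115750 − 6000) / 150000

p = 0.732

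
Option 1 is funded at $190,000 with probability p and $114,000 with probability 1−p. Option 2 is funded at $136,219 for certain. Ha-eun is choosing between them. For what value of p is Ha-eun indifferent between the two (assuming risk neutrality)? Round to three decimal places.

p = 0.292

p·190000 + (1−p)·114000 = 136219
76000p + 114000 = 136219
p = (136219 − 114000) / 76000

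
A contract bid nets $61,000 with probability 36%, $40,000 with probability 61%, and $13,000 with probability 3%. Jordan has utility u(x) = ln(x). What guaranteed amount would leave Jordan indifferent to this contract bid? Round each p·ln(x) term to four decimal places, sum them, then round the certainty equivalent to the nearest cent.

$45,017.20

E[u] = 0.36·ln(61000) + 0.61·ln(40000) + 0.03·ln(13000) = 3.9667 + 6.4639 + 0.2842 = 10.7148
CE = e^10.7148 ≈ 45017.20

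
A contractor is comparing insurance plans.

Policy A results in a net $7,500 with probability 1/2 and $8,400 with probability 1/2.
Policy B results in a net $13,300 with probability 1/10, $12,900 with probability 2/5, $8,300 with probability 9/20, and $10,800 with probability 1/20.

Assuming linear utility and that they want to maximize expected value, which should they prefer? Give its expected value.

Policy A = 1/2 × 7500 + 1/2 × 8400 = 3750 + 4200 = 7950
Policy B = 1/10 × 13300 + 2/5 × 12900 + 9/20 × 8300 + 1/20 × 10800 = 1330 + 5160 + 3735 + 540 = 10765

Policy B ($10,765)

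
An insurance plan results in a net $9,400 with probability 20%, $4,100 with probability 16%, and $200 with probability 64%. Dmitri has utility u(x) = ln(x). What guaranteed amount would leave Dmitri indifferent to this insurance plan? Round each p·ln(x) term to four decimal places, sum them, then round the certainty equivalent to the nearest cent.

$700.36

E[u] = 0.2·ln(9400) + 0.16·ln(4100) + 0.64·ln(200) = 1.8297 + 1.3310 + 3.3909 = 6.5516
CE = e^6.5516 ≈ 700.36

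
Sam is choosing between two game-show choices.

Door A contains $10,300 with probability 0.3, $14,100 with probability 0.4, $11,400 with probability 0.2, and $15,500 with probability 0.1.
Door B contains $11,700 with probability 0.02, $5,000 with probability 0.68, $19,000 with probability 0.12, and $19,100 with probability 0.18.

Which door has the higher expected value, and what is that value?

Door A = 0.3 × 10300 + 0.4 × 14100 + 0.2 × 11400 + 0.1 × 15500 = 3090 + 5640 + 2280 + 1550 = 12560
Door B = 0.02 × 11700 + 0.68 × 5000 + 0.12 × 19000 + 0.18 × 19100 = 234 + 3400 + 2280 + 3438 = 9352

Door A ($12,560)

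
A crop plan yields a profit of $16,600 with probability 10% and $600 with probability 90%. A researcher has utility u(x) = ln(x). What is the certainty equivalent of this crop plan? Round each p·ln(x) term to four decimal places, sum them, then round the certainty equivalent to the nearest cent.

$836.23

E[u] = 0.1·ln(16600) + 0.9·ln(600) = 0.9717 + 5.7572 = 6.7289
CE = e^6.7289 ≈ 836.23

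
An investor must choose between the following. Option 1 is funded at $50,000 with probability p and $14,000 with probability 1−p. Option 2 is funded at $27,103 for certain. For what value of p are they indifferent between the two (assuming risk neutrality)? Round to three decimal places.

p = 0.364

p·50000 + (1−p)·14000 = 27103
36000p + 14000 = 27103
p = (27103 − 14000) / 36000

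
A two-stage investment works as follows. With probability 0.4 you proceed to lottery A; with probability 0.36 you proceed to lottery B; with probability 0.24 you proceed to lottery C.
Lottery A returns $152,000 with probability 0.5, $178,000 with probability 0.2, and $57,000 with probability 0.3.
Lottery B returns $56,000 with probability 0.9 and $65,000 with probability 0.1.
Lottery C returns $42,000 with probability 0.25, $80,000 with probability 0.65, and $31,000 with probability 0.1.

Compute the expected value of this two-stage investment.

$87,708

EV(A) = 0.5 × 152000 + 0.2 × 178000 + 0.3 × 57000 = 76000 + 35600 + 17100 = 128700
EV(B) = 0.9 × 56000 + 0.1 × 65000 = 50400 + 6500 = 56900
EV(C) = 0.25 × 42000 + 0.65 × 80000 + 0.1 × 31000 = 10500 + 52000 + 3100 = 65600
Overall = 0.4 × 128700 + 0.36 × 56900 + 0.24 × 65600 = 51480 + 20484 + 15744 = 87708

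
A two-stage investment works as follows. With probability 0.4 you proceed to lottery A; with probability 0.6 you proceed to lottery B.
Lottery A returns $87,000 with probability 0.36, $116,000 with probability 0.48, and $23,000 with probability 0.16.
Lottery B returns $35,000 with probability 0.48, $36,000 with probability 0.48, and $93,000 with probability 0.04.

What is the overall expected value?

$58,952

EV(A) = 0.36 × 87000 + 0.48 × 116000 + 0.16 × 23000 = 31320 + 55680 + 3680 = 90680
EV(B) = 0.48 × 35000 + 0.48 × 36000 + 0.04 × 93000 = 16800 + 17280 + 3720 = 37800
Overall = 0.4 × 90680 + 0.6 × 37800 = 36272 + 22680 = 58952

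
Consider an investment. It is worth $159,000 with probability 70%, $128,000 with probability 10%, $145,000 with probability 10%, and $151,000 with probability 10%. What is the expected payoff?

$153,700

EV = 0.7 × 159000 + 0.1 × 128000 + 0.1 × 145000 + 0.1 × 151000 = 111300 + 12800 + 14500 + 15100 = 153700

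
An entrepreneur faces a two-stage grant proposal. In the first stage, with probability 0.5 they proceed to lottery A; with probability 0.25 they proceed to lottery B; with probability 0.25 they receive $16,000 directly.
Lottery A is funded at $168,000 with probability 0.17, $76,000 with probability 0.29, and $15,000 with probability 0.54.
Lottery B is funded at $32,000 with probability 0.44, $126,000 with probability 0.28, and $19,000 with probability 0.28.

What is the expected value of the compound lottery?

EV(A) = 0.17 × 168000 + 0.29 × 76000 + 0.54 × 15000 = 28560 + 22040 + 8100 = 58700
EV(B) = 0.44 × 32000 + 0.28 × 126000 + 0.28 × 19000 = 14080 + 35280 + 5320 = 54680
Branch C: 16000 (certain)
Overall = 0.5 × 58700 + 0.25 × 54680 + 0.25 × 16000 = 29350 + 13670 + 4000 = 47020

$47,020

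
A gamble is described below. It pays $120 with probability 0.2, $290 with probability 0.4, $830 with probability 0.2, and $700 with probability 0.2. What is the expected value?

$446

EV = 0.2 × 120 + 0.4 × 290 + 0.2 × 830 + 0.2 × 700 = 24 + 116 + 166 + 140 = 446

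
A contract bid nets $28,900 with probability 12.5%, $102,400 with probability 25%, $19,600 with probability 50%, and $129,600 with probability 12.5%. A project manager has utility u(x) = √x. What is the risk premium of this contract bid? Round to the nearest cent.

E[u] = 0.125·√28900 + 0.25·√102400 + 0.5·√19600 + 0.125·√129600 = 0.125·170 + 0.25·320 + 0.5·140 + 0.125·360 = 216.25
CE = (216.25)² = 46764.0625
Risk premium = EV − CE = 55212.5 − 46764.0625 = 8448.4375

$8,448.44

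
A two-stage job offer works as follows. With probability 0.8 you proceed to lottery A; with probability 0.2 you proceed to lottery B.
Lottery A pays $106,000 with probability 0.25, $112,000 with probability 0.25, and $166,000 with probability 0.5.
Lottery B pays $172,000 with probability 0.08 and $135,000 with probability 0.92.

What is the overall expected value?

EV(A) = 0.25 × 106000 + 0.25 × 112000 + 0.5 × 166000 = 26500 + 28000 + 83000 = 137500
EV(B) = 0.08 × 172000 + 0.92 × 135000 = 13760 + 124200 = 137960
Overall = 0.8 × 137500 + 0.2 × 137960 = 110000 + 27592 = 137592

$137,592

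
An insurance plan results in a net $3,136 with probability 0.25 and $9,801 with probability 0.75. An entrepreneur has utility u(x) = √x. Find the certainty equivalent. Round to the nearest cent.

E[u] = 0.25·√3136 + 0.75·√9801 = 0.25·56 + 0.75·99 = 88.25
CE = (88.25)² = 7788.0625

$7,788.06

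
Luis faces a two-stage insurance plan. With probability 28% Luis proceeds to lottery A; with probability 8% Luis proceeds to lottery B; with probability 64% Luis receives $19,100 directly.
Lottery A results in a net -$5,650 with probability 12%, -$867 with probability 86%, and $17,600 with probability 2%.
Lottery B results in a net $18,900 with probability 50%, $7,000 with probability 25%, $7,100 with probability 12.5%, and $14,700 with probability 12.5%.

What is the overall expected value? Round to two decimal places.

EV(A) = 0.12 × (-5650) + 0.86 × (-867) + 0.02 × 17600 = -678 − 745.62 + 352 = -1071.62
EV(B) = 0.5 × 18900 + 0.25 × 7000 + 0.125 × 7100 + 0.125 × 14700 = 9450 + 1750 + 887.5 + 1837.5 = 13925
Branch C: 19100 (certain)
Overall = 0.28 × (-1071.62) + 0.08 × 13925 + 0.64 × 19100 = -300.0536 + 1114 + 12224 = 13037.9464

$13,037.95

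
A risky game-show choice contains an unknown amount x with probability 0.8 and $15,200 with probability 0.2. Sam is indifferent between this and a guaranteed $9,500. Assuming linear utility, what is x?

0.8·x + 0.2·15200 = 9500
0.8·x = 9500 − 3040 = 6460
x = 6460 / 0.8 = 8075

x = $8,075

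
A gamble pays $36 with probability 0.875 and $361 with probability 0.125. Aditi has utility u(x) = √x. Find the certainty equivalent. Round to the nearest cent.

$58.14

E[u] = 0.875·√36 + 0.125·√361 = 0.875·6 + 0.125·19 = 7.625
CE = (7.625)² = 58.140625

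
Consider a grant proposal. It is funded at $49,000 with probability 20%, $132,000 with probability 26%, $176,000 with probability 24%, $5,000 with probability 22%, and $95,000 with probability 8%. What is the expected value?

$95,060

EV = 0.2 × 49000 + 0.26 × 132000 + 0.24 × 176000 + 0.22 × 5000 + 0.08 × 95000 = 9800 + 34320 + 42240 + 1100 + 7600 = 95060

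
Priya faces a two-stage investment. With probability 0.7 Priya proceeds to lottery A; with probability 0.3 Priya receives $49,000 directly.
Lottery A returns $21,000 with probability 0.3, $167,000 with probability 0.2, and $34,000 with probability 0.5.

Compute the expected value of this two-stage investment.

$54,390

EV(A) = 0.3 × 21000 + 0.2 × 167000 + 0.5 × 34000 = 6300 + 33400 + 17000 = 56700
Branch B: 49000 (certain)
Overall = 0.7 × 56700 + 0.3 × 49000 = 39690 + 14700 = 54390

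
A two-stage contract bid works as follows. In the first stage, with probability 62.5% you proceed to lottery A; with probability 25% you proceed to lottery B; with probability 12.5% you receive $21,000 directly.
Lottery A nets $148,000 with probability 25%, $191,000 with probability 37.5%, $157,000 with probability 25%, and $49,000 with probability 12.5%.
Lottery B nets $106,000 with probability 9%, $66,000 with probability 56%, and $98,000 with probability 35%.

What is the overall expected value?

$119,075

EV(A) = 0.25 × 148000 + 0.375 × 191000 + 0.25 × 157000 + 0.125 × 49000 = 37000 + 71625 + 39250 + 6125 = 154000
EV(B) = 0.09 × 106000 + 0.56 × 66000 + 0.35 × 98000 = 9540 + 36960 + 34300 = 80800
Branch C: 21000 (certain)
Overall = 0.625 × 154000 + 0.25 × 80800 + 0.125 × 21000 = 96250 + 20200 + 2625 = 119075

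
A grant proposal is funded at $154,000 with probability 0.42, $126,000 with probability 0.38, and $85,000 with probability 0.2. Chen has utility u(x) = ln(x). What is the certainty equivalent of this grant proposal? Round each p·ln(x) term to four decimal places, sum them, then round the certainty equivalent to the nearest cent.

$126,702.87

E[u] = 0.42·ln(154000) + 0.38·ln(126000) + 0.2·ln(85000) = 5.0168 + 4.4627 + 2.2701 = 11.7496
CE = e^11.7496 ≈ 126702.87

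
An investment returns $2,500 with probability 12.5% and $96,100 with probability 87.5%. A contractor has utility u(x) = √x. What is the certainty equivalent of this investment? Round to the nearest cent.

$77,006.25

E[u] = 0.125·√2500 + 0.875·√96100 = 0.125·50 + 0.875·310 = 277.5
CE = (277.5)² = 77006.25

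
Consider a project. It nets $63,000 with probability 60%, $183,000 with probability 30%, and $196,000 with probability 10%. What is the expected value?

EV = 0.6 × 63000 + 0.3 × 183000 + 0.1 × 196000 = 37800 + 54900 + 19600 = 112300

$112,300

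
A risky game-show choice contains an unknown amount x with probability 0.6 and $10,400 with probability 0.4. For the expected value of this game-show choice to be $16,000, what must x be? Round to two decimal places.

x = $19,733.33

0.6·x + 0.4·10400 = 16000
0.6·x = 16000 − 4160 = 11840
x = 11840 / 0.6 = 19733.3333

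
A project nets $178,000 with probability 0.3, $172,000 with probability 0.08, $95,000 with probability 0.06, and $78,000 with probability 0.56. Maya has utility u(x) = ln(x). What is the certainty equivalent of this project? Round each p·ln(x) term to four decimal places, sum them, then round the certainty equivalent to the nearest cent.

$107,699.48

E[u] = 0.3·ln(178000) + 0.08·ln(172000) + 0.06·ln(95000) + 0.56·ln(78000) = 3.6269 + 0.9644 + 0.6877 + 6.3081 = 11.5871
CE = e^11.5871 ≈ 107699.48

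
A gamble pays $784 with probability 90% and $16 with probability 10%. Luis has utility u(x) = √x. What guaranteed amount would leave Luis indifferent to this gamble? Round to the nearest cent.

$655.36

E[u] = 0.9·√784 + 0.1·√16 = 0.9·28 + 0.1·4 = 25.6
CE = (25.6)² = 655.36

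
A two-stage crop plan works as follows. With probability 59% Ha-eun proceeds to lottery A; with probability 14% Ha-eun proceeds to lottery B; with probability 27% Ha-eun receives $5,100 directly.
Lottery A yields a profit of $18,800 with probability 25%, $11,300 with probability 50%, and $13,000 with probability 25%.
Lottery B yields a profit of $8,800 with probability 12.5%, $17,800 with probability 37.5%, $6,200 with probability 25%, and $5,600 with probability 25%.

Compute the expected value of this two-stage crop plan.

$10,902.50

EV(A) = 0.25 × 18800 + 0.5 × 11300 + 0.25 × 13000 = 4700 + 5650 + 3250 = 13600
EV(B) = 0.125 × 8800 + 0.375 × 17800 + 0.25 × 6200 + 0.25 × 5600 = 1100 + 6675 + 1550 + 1400 = 10725
Branch C: 5100 (certain)
Overall = 0.59 × 13600 + 0.14 × 10725 + 0.27 × 5100 = 8024 + 1501.5 + 1377 = 10902.5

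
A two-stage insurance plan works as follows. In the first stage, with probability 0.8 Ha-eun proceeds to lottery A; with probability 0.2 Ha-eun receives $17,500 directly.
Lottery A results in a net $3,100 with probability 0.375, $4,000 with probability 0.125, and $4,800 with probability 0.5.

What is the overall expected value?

$6,750

EV(A) = 0.375 × 3100 + 0.125 × 4000 + 0.5 × 4800 = 1162.5 + 500 + 2400 = 4062.5
Branch B: 17500 (certain)
Overall = 0.8 × 4062.5 + 0.2 × 17500 = 3250 + 3500 = 6750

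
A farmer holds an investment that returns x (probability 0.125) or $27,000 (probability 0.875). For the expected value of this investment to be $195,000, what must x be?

0.125·x + 0.875·27000 = 195000
0.125·x = 195000 − 23625 = 171375
x = 171375 / 0.125 = 1371000

x = $1,371,000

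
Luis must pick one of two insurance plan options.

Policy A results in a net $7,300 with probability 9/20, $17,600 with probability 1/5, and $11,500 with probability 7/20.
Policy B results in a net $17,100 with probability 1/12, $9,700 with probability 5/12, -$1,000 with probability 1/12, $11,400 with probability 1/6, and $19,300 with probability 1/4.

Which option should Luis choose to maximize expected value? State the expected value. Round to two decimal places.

Policy B ($12,108.33)

Policy A = 9/20 × 7300 + 1/5 × 17600 + 7/20 × 11500 = 3285 + 3520 + 4025 = 10830
Policy B = 1/12 × 17100 + 5/12 × 9700 + 1/12 × (-1000) + 1/6 × 11400 + 1/4 × 19300 = 1425 + 4041.6667 − 83.3333 + 1900 + 4825 = 12108.3333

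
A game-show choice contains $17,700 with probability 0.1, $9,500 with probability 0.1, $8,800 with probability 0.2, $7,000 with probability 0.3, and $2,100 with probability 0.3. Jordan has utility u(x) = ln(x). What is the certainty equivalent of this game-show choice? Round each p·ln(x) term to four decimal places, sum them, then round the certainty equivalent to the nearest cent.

$5,776.19

E[u] = 0.1·ln(17700) + 0.1·ln(9500) + 0.2·ln(8800) + 0.3·ln(7000) + 0.3·ln(2100) = 0.9781 + 0.9159 + 1.8165 + 2.6561 + 2.2949 = 8.6615
CE = e^8.6615 ≈ 5776.19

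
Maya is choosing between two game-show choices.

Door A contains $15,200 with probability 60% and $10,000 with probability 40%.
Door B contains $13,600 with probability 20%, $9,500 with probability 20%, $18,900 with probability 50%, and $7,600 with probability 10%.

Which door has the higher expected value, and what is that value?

Door B ($14,830)

Door A = 0.6 × 15200 + 0.4 × 10000 = 9120 + 4000 = 13120
Door B = 0.2 × 13600 + 0.2 × 9500 + 0.5 × 18900 + 0.1 × 7600 = 2720 + 1900 + 9450 + 760 = 14830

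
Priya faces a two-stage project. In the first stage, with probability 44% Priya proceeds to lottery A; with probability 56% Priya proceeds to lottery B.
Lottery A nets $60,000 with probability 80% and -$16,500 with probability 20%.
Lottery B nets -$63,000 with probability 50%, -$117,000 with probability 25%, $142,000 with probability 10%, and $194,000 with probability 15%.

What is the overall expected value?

EV(A) = 0.8 × 60000 + 0.2 × (-16500) = 48000 − 3300 = 44700
EV(B) = 0.5 × (-63000) + 0.25 × (-117000) + 0.1 × 142000 + 0.15 × 194000 = -31500 − 29250 + 14200 + 29100 = -17450
Overall = 0.44 × 44700 + 0.56 × (-17450) = 19668 − 9772 = 9896

$9,896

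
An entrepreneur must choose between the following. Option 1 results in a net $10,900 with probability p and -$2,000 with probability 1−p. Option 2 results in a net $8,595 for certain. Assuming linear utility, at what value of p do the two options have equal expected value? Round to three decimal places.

p·10900 + (1−p)·(-2000) = 8595
12900p − 2000 = 8595
p = (8595 + 2000) / 12900

p = 0.821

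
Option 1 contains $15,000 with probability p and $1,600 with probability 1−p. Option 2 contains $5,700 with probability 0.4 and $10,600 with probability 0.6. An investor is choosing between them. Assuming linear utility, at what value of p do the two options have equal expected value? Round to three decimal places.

p = 0.525

EV(Option 2) = 0.4 × 5700 + 0.6 × 10600 = 2280 + 6360 = 8640
p·15000 + (1−p)·1600 = 8640
13400p + 1600 = 8640
p = (8640 − 1600) / 13400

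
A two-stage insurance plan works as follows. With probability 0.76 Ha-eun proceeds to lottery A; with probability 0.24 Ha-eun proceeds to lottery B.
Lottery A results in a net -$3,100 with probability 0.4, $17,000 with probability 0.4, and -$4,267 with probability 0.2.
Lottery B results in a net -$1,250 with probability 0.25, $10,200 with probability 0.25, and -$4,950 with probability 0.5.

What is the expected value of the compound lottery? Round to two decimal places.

EV(A) = 0.4 × (-3100) + 0.4 × 17000 + 0.2 × (-4267) = -1240 + 6800 − 853.4 = 4706.6
EV(B) = 0.25 × (-1250) + 0.25 × 10200 + 0.5 × (-4950) = -312.5 + 2550 − 2475 = -237.5
Overall = 0.76 × 4706.6 + 0.24 × (-237.5) = 3577.016 − 57 = 3520.016

$3,520.02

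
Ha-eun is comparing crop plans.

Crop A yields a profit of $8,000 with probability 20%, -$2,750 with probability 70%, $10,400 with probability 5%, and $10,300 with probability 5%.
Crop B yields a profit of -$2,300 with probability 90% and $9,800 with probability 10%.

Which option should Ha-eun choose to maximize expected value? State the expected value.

Crop A ($710)

Crop A = 0.2 × 8000 + 0.7 × (-2750) + 0.05 × 10400 + 0.05 × 10300 = 1600 − 1925 + 520 + 515 = 710
Crop B = 0.9 × (-2300) + 0.1 × 9800 = -2070 + 980 = -1090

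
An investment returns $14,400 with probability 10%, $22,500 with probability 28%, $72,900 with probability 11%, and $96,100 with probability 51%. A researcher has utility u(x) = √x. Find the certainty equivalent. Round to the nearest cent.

E[u] = 0.1·√14400 + 0.28·√22500 + 0.11·√72900 + 0.51·√96100 = 0.1·120 + 0.28·150 + 0.11·270 + 0.51·310 = 241.8
CE = (241.8)² = 58467.24

$58,467.24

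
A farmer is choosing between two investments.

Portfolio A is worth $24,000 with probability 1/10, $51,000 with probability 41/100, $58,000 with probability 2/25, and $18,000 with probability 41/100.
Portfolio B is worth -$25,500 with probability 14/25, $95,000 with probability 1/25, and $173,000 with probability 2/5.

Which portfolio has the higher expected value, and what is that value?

Portfolio A = 1/10 × 24000 + 41/100 × 51000 + 2/25 × 58000 + 41/100 × 18000 = 2400 + 20910 + 4640 + 7380 = 35330
Portfolio B = 14/25 × (-25500) + 1/25 × 95000 + 2/5 × 173000 = -14280 + 3800 + 69200 = 58720

Portfolio B ($58,720)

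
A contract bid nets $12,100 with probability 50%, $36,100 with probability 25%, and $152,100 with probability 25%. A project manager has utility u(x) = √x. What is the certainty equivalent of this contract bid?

E[u] = 0.5·√12100 + 0.25·√36100 + 0.25·√152100 = 0.5·110 + 0.25·190 + 0.25·390 = 200
CE = (200)² = 40000

$40,000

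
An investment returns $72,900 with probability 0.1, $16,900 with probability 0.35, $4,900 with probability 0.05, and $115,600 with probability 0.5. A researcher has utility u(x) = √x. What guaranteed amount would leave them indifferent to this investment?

E[u] = 0.1·√72900 + 0.35·√16900 + 0.05·√4900 + 0.5·√115600 = 0.1·270 + 0.35·130 + 0.05·70 + 0.5·340 = 246
CE = (246)² = 60516

$60,516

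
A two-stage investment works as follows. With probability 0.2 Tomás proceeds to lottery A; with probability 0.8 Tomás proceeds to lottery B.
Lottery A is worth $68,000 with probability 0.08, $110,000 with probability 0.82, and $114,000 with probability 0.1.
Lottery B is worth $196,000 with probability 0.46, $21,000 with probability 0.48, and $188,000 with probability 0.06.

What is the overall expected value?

EV(A) = 0.08 × 68000 + 0.82 × 110000 + 0.1 × 114000 = 5440 + 90200 + 11400 = 107040
EV(B) = 0.46 × 196000 + 0.48 × 21000 + 0.06 × 188000 = 90160 + 10080 + 11280 = 111520
Overall = 0.2 × 107040 + 0.8 × 111520 = 21408 + 89216 = 110624

$110,624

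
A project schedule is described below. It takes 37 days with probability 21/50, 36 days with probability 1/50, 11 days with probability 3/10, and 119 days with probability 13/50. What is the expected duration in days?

50.5 days

EV = 21/50 × 37 + 1/50 × 36 + 3/10 × 11 + 13/50 × 119 = 15.54 + 0.72 + 3.3 + 30.94 = 50.5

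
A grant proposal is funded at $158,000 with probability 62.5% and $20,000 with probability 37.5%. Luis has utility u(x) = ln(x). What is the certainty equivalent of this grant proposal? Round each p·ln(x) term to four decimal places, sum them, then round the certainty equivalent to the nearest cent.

E[u] = 0.625·ln(158000) + 0.375·ln(20000) = 7.4815 + 3.7138 = 11.1953
CE = e^11.1953 ≈ 72787.54

$72,787.54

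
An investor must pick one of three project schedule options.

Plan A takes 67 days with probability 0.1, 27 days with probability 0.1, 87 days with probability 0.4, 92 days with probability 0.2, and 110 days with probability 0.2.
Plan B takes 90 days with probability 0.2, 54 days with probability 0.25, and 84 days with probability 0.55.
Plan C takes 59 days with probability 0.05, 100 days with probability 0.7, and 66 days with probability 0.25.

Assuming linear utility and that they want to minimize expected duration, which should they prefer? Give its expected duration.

Plan B (77.7 days)

Plan A = 0.1 × 67 + 0.1 × 27 + 0.4 × 87 + 0.2 × 92 + 0.2 × 110 = 6.7 + 2.7 + 34.8 + 18.4 + 22 = 84.6
Plan B = 0.2 × 90 + 0.25 × 54 + 0.55 × 84 = 18 + 13.5 + 46.2 = 77.7
Plan C = 0.05 × 59 + 0.7 × 100 + 0.25 × 66 = 2.95 + 70 + 16.5 = 89.45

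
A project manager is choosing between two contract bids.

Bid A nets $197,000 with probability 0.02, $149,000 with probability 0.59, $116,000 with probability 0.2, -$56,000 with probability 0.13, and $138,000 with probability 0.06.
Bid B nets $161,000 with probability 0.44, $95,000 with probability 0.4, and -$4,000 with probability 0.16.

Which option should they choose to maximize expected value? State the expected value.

Bid A ($116,050)

Bid A = 0.02 × 197000 + 0.59 × 149000 + 0.2 × 116000 + 0.13 × (-56000) + 0.06 × 138000 = 3940 + 87910 + 23200 − 7280 + 8280 = 116050
Bid B = 0.44 × 161000 + 0.4 × 95000 + 0.16 × (-4000) = 70840 + 38000 − 640 = 108200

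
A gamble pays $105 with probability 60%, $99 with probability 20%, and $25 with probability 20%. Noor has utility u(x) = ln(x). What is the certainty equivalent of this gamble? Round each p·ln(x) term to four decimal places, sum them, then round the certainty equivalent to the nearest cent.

E[u] = 0.6·ln(105) + 0.2·ln(99) + 0.2·ln(25) = 2.7924 + 0.9190 + 0.6438 = 4.3552
CE = e^4.3552 ≈ 77.88

$77.88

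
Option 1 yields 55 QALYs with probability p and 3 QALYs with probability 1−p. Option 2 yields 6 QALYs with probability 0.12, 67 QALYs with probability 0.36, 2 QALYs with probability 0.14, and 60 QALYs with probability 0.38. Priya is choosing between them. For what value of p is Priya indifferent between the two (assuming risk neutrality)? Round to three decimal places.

p = 0.864

EV(Option 2) = 0.12 × 6 + 0.36 × 67 + 0.14 × 2 + 0.38 × 60 = 0.72 + 24.12 + 0.28 + 22.8 = 47.92
p·55 + (1−p)·3 = 47.92
52p + 3 = 47.92
p = (47.92 − 3) / 52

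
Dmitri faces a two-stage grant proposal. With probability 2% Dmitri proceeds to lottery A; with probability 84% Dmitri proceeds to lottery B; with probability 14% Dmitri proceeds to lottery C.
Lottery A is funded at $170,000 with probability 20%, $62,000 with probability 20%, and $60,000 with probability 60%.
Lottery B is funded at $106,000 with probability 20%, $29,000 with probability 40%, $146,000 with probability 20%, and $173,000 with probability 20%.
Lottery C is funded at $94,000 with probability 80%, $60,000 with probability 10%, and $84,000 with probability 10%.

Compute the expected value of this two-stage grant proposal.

$95,336

EV(A) = 0.2 × 170000 + 0.2 × 62000 + 0.6 × 60000 = 34000 + 12400 + 36000 = 82400
EV(B) = 0.2 × 106000 + 0.4 × 29000 + 0.2 × 146000 + 0.2 × 173000 = 21200 + 11600 + 29200 + 34600 = 96600
EV(C) = 0.8 × 94000 + 0.1 × 60000 + 0.1 × 84000 = 75200 + 6000 + 8400 = 89600
Overall = 0.02 × 82400 + 0.84 × 96600 + 0.14 × 89600 = 1648 + 81144 + 12544 = 95336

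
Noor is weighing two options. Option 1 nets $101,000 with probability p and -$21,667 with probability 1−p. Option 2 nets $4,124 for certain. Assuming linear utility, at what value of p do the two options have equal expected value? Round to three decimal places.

p·101000 + (1−p)·(-21667) = 4124
122667p − 21667 = 4124
p = (4124 + 21667) / 122667

p = 0.210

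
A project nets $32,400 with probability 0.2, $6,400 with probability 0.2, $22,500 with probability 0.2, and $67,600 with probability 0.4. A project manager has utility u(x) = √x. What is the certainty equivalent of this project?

$34,596

E[u] = 0.2·√32400 + 0.2·√6400 + 0.2·√22500 + 0.4·√67600 = 0.2·180 + 0.2·80 + 0.2·150 + 0.4·260 = 186
CE = (186)² = 34596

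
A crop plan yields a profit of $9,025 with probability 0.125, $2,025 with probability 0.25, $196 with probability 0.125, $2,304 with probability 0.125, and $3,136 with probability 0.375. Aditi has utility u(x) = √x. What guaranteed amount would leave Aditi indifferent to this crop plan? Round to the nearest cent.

$2,691.02

E[u] = 0.125·√9025 + 0.25·√2025 + 0.125·√196 + 0.125·√2304 + 0.375·√3136 = 0.125·95 + 0.25·45 + 0.125·14 + 0.125·48 + 0.375·56 = 51.875
CE = (51.875)² = 2691.015625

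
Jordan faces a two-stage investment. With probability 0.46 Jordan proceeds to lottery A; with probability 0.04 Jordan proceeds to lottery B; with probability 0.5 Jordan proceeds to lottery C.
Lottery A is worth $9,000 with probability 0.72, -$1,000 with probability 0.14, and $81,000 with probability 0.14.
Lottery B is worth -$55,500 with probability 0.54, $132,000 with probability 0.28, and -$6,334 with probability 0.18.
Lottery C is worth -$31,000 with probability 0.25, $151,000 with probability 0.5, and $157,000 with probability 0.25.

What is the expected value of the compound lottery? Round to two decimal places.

EV(A) = 0.72 × 9000 + 0.14 × (-1000) + 0.14 × 81000 = 6480 − 140 + 11340 = 17680
EV(B) = 0.54 × (-55500) + 0.28 × 132000 + 0.18 × (-6334) = -29970 + 36960 − 1140.12 = 5849.88
EV(C) = 0.25 × (-31000) + 0.5 × 151000 + 0.25 × 157000 = -7750 + 75500 + 39250 = 107000
Overall = 0.46 × 17680 + 0.04 × 5849.88 + 0.5 × 107000 = 8132.8 + 233.9952 + 53500 = 61866.7952

$61,866.80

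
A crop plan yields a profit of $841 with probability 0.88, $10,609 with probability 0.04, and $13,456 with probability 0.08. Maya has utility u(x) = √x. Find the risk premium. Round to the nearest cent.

$726.15

E[u] = 0.88·√841 + 0.04·√10609 + 0.08·√13456 = 0.88·29 + 0.04·103 + 0.08·116 = 38.92
CE = (38.92)² = 1514.7664
Risk premium = EV − CE = 2240.92 − 1514.7664 = 726.1536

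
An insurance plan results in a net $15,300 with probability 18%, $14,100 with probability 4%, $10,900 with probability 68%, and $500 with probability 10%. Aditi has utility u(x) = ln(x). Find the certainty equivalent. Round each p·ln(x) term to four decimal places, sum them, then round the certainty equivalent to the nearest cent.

E[u] = 0.18·ln(15300) + 0.04·ln(14100) + 0.68·ln(10900) + 0.1·ln(500) = 1.7344 + 0.3822 + 6.3216 + 0.6215 = 9.0597
CE = e^9.0597 ≈ 8601.57

$8,601.57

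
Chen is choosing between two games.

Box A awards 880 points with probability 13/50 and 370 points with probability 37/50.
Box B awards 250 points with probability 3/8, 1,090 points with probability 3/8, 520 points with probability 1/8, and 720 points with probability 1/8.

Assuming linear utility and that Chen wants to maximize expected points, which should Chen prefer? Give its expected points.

Box A = 13/50 × 880 + 37/50 × 370 = 228.8 + 273.8 = 502.6
Box B = 3/8 × 250 + 3/8 × 1090 + 1/8 × 520 + 1/8 × 720 = 93.75 + 408.75 + 65 + 90 = 657.5

Box B (657.5 points)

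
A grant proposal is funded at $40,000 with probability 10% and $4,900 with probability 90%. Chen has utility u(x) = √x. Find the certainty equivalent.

E[u] = 0.1·√40000 + 0.9·√4900 = 0.1·200 + 0.9·70 = 83
CE = (83)² = 6889

$6,889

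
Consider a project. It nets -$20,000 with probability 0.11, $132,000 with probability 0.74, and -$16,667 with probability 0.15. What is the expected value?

$92,979.95

EV = 0.11 × (-20000) + 0.74 × 132000 + 0.15 × (-16667) = -2200 + 97680 − 2500.05 = 92979.95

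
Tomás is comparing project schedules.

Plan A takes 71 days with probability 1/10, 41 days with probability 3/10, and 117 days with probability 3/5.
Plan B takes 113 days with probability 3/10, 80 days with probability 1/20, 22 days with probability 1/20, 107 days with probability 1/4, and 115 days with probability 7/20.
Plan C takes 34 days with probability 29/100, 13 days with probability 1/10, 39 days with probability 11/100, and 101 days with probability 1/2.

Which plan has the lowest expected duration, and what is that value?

Plan C (65.95 days)

Plan A = 1/10 × 71 + 3/10 × 41 + 3/5 × 117 = 7.1 + 12.3 + 70.2 = 89.6
Plan B = 3/10 × 113 + 1/20 × 80 + 1/20 × 22 + 1/4 × 107 + 7/20 × 115 = 33.9 + 4 + 1.1 + 26.75 + 40.25 = 106
Plan C = 29/100 × 34 + 1/10 × 13 + 11/100 × 39 + 1/2 × 101 = 9.86 + 1.3 + 4.29 + 50.5 = 65.95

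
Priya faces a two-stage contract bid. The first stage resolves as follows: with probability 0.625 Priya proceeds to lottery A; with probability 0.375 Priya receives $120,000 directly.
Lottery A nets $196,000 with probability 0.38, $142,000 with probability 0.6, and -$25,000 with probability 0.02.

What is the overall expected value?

EV(A) = 0.38 × 196000 + 0.6 × 142000 + 0.02 × (-25000) = 74480 + 85200 − 500 = 159180
Branch B: 120000 (certain)
Overall = 0.625 × 159180 + 0.375 × 120000 = 99487.5 + 45000 = 144487.5

$144,487.50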